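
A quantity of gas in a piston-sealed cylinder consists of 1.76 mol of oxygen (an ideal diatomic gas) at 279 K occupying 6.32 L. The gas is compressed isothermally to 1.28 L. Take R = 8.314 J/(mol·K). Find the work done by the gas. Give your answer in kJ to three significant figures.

W ≈ -6.52 kJ

Isothermal: W = nRT ln(V₂/V₁).
W = (1.76)(8.314)(279) × ln(1.28/6.32)
  = 4083 × -1.597
W_by_gas = -6519 J.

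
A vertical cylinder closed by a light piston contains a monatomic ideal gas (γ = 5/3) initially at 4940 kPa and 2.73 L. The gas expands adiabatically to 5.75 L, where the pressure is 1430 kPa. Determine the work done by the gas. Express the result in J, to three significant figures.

W ≈ 7900 J

Adiabatic: W = (P₁V₁ − P₂V₂)/(γ − 1) with γ = 5/3.
P₁V₁ = 13486 J, P₂V₂ = 8222 J.
W = (13486 − 8222) / 0.6667 = 7896 J.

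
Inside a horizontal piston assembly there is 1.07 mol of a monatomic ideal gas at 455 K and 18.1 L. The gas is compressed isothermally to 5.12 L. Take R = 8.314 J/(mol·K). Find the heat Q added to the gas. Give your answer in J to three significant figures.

Q ≈ -5110 J

Isothermal ⇒ ΔU = 0, so Q = W = nRT ln(V₂/V₁).
Q = (1.07)(8.314)(455) ln(5.12/18.1) = 4048 × -1.263 = -5111 J.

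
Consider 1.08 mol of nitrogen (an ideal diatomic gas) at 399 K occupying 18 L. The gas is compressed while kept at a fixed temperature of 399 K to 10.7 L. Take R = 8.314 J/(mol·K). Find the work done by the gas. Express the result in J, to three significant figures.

Isothermal: W = nRT ln(V₂/V₁).
W = (1.08)(8.314)(399) × ln(10.7/18)
  = 3583 × -0.5201
W_by_gas = -1863 J.

W ≈ -1860 J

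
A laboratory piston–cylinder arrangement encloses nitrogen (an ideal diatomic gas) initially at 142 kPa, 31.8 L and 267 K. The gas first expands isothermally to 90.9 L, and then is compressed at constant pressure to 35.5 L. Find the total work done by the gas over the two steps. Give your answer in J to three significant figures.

Step 1 (isothermal): W = P₁V₁ ln(V₂/V₁) = (4516) ln(90.9/31.8) = 4743 J.
After step 1: P = 49.68 kPa, V = 90.9 L, T = 267 K.
Step 2 (isobaric): W = PΔV = (49.68 kPa)(35.5 − 90.9 L) = -2752 J.
W_total = 4743 − 2752 = 1991 J.

W_total ≈ 1990 J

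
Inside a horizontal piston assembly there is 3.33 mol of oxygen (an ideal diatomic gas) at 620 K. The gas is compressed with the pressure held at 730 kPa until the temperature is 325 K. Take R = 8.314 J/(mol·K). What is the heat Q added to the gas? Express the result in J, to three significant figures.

Isobaric: W = nRΔT = (3.33)(8.314)(-295) = -8167 J.
ΔU = nCᵥΔT with Cᵥ = 5R/2: ΔU = (3.33)(20.79)(-295) = -20418 J.
Q = ΔU + W = -20418 − 8167 = -28585 J.

Q ≈ -28600 J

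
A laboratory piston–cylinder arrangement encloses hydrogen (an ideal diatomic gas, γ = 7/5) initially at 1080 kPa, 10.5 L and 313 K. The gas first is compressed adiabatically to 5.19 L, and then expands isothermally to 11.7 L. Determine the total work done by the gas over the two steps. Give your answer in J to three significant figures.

Step 1 (adiabatic): W = (P₁V₁ − P₂V₂)/(γ−1) = (11340 − 15032)/0.4 = -9230 J.
After step 1: P = 2896 kPa, V = 5.19 L, T = 414.9 K.
Step 2 (isothermal): W = P₁V₁ ln(V₂/V₁) = (15032) ln(11.7/5.19) = 12219 J.
W_total = -9230 + 12219 = 2989 J.

W_total ≈ 2990 J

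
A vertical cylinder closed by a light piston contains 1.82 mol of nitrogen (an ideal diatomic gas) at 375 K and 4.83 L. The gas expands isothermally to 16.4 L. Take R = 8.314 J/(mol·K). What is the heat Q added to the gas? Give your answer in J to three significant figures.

Isothermal ⇒ ΔU = 0, so Q = W = nRT ln(V₂/V₁).
Q = (1.82)(8.314)(375) ln(16.4/4.83) = 5674 × 1.222 = 6936 J.

Q ≈ 6940 J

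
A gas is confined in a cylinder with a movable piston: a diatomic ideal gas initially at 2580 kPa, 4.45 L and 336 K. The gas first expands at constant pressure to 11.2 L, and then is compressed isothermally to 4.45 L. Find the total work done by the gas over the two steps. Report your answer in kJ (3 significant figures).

Step 1 (isobaric): W = PΔV = (2580 kPa)(11.2 − 4.45 L) = 17415 J.
After step 1: P = 2580 kPa, V = 11.2 L, T = 845.7 K.
Step 2 (isothermal): W = P₁V₁ ln(V₂/V₁) = (28896) ln(4.45/11.2) = -26671 J.
W_total = 17415 − 26671 = -9256 J.

W_total ≈ -9.26 kJ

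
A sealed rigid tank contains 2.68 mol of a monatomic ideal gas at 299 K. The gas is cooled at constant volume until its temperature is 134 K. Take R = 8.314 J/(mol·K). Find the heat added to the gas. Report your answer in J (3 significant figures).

Q ≈ -5510 J

Constant volume ⇒ W = 0, so Q = ΔU = nCᵥΔT with Cᵥ = 3R/2 = 12.47 J/(mol·K).
ΔU = (2.68)(12.47)(134 − 299) = -5515 J.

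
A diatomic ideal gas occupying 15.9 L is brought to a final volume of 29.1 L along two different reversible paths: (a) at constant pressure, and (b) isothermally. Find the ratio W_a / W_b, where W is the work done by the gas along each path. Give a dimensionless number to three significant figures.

W_a / W_b ≈ 1.37

Path (a) isobaric: W = P₁(V₂ − V₁) → W_a/(P₁V₁) = 0.8302.
Path (b) isothermal: W = P₁V₁ ln(V₂/V₁) → W_b/(P₁V₁) = 0.6044.
W_a / W_b = 0.8302 / 0.6044 = 1.374.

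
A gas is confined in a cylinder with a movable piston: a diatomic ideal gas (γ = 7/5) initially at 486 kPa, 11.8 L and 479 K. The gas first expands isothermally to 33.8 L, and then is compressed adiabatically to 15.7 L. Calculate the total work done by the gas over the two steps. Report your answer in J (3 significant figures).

Step 1 (isothermal): W = P₁V₁ ln(V₂/V₁) = (5735) ln(33.8/11.8) = 6035 J.
After step 1: P = 169.7 kPa, V = 33.8 L, T = 479 K.
Step 2 (adiabatic): W = (P₁V₁ − P₂V₂)/(γ−1) = (5735 − 7793)/0.4 = -5146 J.
W_total = 6035 − 5146 = 888.7 J.

W_total ≈ 889 J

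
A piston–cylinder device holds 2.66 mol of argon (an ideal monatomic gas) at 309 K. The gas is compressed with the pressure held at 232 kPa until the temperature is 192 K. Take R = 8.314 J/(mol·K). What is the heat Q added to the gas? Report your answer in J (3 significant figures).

Q ≈ -6470 J

Isobaric: W = nRΔT = (2.66)(8.314)(-117) = -2587 J.
ΔU = nCᵥΔT with Cᵥ = 3R/2: ΔU = (2.66)(12.47)(-117) = -3881 J.
Q = ΔU + W = -3881 − 2587 = -6469 J.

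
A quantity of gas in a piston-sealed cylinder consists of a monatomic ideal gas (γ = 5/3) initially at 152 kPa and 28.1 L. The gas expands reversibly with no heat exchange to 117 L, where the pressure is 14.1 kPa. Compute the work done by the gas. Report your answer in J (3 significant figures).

W ≈ 3930 J

Adiabatic: W = (P₁V₁ − P₂V₂)/(γ − 1) with γ = 5/3.
P₁V₁ = 4271 J, P₂V₂ = 1650 J.
W = (4271 − 1650) / 0.6667 = 3932 J.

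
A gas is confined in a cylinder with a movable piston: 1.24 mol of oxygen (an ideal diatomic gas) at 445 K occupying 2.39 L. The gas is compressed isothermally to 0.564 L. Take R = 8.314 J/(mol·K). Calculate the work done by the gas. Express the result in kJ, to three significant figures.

W ≈ -6.62 kJ

Isothermal: W = nRT ln(V₂/V₁).
W = (1.24)(8.314)(445) × ln(0.564/2.39)
  = 4588 × -1.444
W_by_gas = -6625 J.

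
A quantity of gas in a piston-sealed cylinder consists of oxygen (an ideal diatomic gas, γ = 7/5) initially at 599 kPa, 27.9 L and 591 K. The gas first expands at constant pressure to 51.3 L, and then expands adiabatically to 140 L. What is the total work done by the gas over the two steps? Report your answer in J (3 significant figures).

W_total ≈ 39400 J

Step 1 (isobaric): W = PΔV = (599 kPa)(51.3 − 27.9 L) = 14017 J.
After step 1: P = 599 kPa, V = 51.3 L, T = 1087 K.
Step 2 (adiabatic): W = (P₁V₁ − P₂V₂)/(γ−1) = (30729 − 20566)/0.4 = 25408 J.
W_total = 14017 + 25408 = 39425 J.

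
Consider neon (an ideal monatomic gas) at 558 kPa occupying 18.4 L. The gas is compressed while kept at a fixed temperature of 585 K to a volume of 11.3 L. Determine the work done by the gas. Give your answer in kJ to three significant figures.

W ≈ -5.01 kJ

Isothermal: W = nRT ln(V₂/V₁) = P₁V₁ ln(V₂/V₁).
P₁V₁ = (558 kPa)(18.4 L) = 10267 J.
W = 10267 × ln(11.3/18.4) = 10267 × -0.4875
W_by_gas = -5006 J.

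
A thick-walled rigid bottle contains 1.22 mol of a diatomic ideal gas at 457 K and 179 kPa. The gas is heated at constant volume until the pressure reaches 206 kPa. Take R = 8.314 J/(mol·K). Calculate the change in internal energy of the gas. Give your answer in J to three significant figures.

ΔU ≈ 1750 J

Constant volume ⇒ W = 0, so Q = ΔU = nCᵥΔT with Cᵥ = 5R/2 = 20.79 J/(mol·K).
At constant V, T₂/T₁ = P₂/P₁ ⇒ ΔT = T₁(P₂/P₁ − 1) = 457·(206/179 − 1) = 68.93 K.
ΔU = (1.22)(20.79)(68.93) = 1748 J.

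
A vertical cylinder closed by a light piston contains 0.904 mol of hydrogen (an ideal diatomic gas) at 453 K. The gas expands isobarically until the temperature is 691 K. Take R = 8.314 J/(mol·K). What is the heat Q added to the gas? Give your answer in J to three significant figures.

Q ≈ 6260 J

Isobaric: W = nRΔT = (0.904)(8.314)(238) = 1789 J.
ΔU = nCᵥΔT with Cᵥ = 5R/2: ΔU = (0.904)(20.79)(238) = 4472 J.
Q = ΔU + W = 4472 + 1789 = 6261 J.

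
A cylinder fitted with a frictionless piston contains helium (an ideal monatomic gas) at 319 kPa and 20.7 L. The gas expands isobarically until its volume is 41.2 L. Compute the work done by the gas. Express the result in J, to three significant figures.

Isobaric: W = P ΔV.
W = (319 kPa)(41.2 − 20.7 L) = (319)(20.5) = 6540 J.

W ≈ 6540 J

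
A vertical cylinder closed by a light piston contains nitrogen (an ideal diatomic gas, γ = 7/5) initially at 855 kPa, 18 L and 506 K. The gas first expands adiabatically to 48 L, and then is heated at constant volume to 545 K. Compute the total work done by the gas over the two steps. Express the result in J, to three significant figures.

W_total ≈ 12500 J

Step 1 (adiabatic): W = (P₁V₁ − P₂V₂)/(γ−1) = (15390 − 10396)/0.4 = 12486 J.
Step 2 (isochoric): W = 0 (constant volume).
W_total = 12486 + 0 = 12486 J.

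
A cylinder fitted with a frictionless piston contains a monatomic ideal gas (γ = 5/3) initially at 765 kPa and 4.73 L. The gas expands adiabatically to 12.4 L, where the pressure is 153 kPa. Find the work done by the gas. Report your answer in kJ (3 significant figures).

Adiabatic: W = (P₁V₁ − P₂V₂)/(γ − 1) with γ = 5/3.
P₁V₁ = 3618 J, P₂V₂ = 1897 J.
W = (3618 − 1897) / 0.6667 = 2582 J.

W ≈ 2.58 kJ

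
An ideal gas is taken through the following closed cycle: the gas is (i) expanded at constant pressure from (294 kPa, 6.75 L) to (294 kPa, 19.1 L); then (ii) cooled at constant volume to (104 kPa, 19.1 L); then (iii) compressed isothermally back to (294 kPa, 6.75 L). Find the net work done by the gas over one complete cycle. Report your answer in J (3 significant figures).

W_net ≈ 1560 J

Leg (i): W = PΔV = (294)(19.1 − 6.75) = 3631 J.
Leg (ii): W = 0.
Leg (iii): W = PᵢVᵢ ln(V_f/Vᵢ) = (1986) ln(6.75/19.1) = -2066 J.
W_net = 3631 − 2066 = 1565 J.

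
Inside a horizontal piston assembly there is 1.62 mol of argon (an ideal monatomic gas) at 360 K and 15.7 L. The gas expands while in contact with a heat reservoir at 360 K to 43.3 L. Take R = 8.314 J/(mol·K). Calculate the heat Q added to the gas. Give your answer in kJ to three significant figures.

Q ≈ 4.92 kJ

Isothermal ⇒ ΔU = 0, so Q = W = nRT ln(V₂/V₁).
Q = (1.62)(8.314)(360) ln(43.3/15.7) = 4849 × 1.014 = 4919 J.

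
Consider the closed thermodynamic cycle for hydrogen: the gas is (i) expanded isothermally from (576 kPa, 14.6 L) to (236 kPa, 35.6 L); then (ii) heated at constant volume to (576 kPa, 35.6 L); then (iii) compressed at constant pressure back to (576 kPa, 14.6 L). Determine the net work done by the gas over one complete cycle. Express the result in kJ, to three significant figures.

W_net ≈ -4.60 kJ

Leg (i): W = PᵢVᵢ ln(V_f/Vᵢ) = (8410) ln(35.6/14.6) = 7496 J.
Leg (ii): W = 0.
Leg (iii): W = PΔV = (576)(14.6 − 35.6) = -12096 J.
W_net = 7496 − 12096 = -4600 J.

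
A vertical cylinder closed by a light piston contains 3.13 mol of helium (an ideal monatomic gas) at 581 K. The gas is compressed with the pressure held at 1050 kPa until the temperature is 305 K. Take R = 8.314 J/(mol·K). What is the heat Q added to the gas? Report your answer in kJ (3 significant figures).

Isobaric: W = nRΔT = (3.13)(8.314)(-276) = -7182 J.
ΔU = nCᵥΔT with Cᵥ = 3R/2: ΔU = (3.13)(12.47)(-276) = -10773 J.
Q = ΔU + W = -10773 − 7182 = -17956 J.

Q ≈ -18.0 kJ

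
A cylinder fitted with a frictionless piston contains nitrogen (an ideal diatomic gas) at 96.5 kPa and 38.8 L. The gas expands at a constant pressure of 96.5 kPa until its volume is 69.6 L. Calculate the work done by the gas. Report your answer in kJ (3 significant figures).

W ≈ 2.97 kJ

Isobaric: W = P ΔV.
W = (96.5 kPa)(69.6 − 38.8 L) = (96.5)(30.8) = 2972 J.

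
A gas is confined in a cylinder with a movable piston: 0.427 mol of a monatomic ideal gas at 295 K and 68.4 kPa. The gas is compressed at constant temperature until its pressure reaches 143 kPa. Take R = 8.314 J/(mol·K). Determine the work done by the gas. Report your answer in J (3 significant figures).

W ≈ -772 J

Isothermal process: W = nRT ln(V₂/V₁) = nRT ln(P₁/P₂).
W = (0.427)(8.314)(295) × ln(68.4/143)
  = 1047 × ln(0.4783) = 1047 × -0.7375
W_by_gas = -772.3 J.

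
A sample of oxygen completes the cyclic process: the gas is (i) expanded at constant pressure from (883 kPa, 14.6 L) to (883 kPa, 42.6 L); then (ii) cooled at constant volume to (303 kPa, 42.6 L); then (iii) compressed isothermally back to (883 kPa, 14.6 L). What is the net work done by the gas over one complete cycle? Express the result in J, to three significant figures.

W_net ≈ 10900 J

Leg (i): W = PΔV = (883)(42.6 − 14.6) = 24724 J.
Leg (ii): W = 0.
Leg (iii): W = PᵢVᵢ ln(V_f/Vᵢ) = (12908) ln(14.6/42.6) = -13822 J.
W_net = 24724 − 13822 = 10902 J.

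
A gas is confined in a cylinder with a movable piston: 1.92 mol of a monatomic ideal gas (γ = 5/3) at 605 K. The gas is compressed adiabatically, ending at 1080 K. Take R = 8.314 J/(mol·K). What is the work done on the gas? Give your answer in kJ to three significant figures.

W ≈ 11.4 kJ

Adiabatic ⇒ Q = 0, so W_by = −ΔU = nCᵥ(T₁ − T₂).
Cᵥ = 3R/2 = 12.47 J/(mol·K).
W = (1.92)(12.47)(605 − 1080) = -11374 J.
Work on gas = −W_by = 11374 J.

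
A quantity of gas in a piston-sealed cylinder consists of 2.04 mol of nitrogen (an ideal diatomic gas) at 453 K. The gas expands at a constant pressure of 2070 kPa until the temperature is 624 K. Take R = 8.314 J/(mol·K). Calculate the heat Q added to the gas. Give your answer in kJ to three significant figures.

Isobaric: W = nRΔT = (2.04)(8.314)(171) = 2900 J.
ΔU = nCᵥΔT with Cᵥ = 5R/2: ΔU = (2.04)(20.79)(171) = 7251 J.
Q = ΔU + W = 7251 + 2900 = 10151 J.

Q ≈ 10.2 kJ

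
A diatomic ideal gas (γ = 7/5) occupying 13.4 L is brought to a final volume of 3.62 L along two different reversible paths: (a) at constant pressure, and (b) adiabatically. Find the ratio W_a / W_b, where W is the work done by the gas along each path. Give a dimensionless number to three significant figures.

W_a / W_b ≈ 0.424

Path (a) isobaric: W = P₁(V₂ − V₁) → W_a/(P₁V₁) = -0.7299.
Path (b) adiabatic: W = P₁V₁(1 − (V₁/V₂)^(γ−1))/(γ−1) → W_b/(P₁V₁) = -1.72.
W_a / W_b = -0.7299 / -1.72 = 0.4244.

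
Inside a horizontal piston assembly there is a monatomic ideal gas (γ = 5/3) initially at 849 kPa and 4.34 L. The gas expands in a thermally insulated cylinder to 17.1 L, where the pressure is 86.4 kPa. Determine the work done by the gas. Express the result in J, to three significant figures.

Adiabatic: W = (P₁V₁ − P₂V₂)/(γ − 1) with γ = 5/3.
P₁V₁ = 3685 J, P₂V₂ = 1477 J.
W = (3685 − 1477) / 0.6667 = 3311 J.

W ≈ 3310 J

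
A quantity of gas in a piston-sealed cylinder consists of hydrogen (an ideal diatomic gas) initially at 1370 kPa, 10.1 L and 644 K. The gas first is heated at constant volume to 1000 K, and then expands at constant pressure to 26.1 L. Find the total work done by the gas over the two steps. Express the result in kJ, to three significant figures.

W_total ≈ 34.0 kJ

Step 1 (isochoric): W = 0 (constant volume).
After step 1: P = 2127 kPa (V unchanged).
Step 2 (isobaric): W = PΔV = (2127 kPa)(26.1 − 10.1 L) = 34037 J.
W_total = 0 + 34037 = 34037 J.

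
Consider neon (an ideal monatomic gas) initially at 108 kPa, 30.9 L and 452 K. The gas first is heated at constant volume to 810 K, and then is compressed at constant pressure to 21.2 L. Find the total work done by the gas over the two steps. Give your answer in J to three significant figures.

Step 1 (isochoric): W = 0 (constant volume).
After step 1: P = 193.5 kPa (V unchanged).
Step 2 (isobaric): W = PΔV = (193.5 kPa)(21.2 − 30.9 L) = -1877 J.
W_total = 0 − 1877 = -1877 J.

W_total ≈ -1880 J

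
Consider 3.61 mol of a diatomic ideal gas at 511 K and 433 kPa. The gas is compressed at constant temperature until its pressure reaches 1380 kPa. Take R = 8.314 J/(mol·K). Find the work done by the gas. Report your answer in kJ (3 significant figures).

W ≈ -17.8 kJ

Isothermal process: W = nRT ln(V₂/V₁) = nRT ln(P₁/P₂).
W = (3.61)(8.314)(511) × ln(433/1380)
  = 15337 × ln(0.3138) = 15337 × -1.159
W_by_gas = -17777 J.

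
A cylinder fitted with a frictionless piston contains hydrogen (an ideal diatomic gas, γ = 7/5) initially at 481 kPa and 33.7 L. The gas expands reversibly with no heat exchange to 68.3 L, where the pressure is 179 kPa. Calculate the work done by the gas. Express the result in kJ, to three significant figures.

Adiabatic: W = (P₁V₁ − P₂V₂)/(γ − 1) with γ = 7/5.
P₁V₁ = 16210 J, P₂V₂ = 12226 J.
W = (16210 − 12226) / 0.4 = 9960 J.

W ≈ 9.96 kJ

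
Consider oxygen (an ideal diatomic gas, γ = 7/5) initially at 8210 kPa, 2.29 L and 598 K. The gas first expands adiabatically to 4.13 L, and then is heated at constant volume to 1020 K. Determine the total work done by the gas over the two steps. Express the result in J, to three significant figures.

W_total ≈ 9880 J

Step 1 (adiabatic): W = (P₁V₁ − P₂V₂)/(γ−1) = (18801 − 14850)/0.4 = 9877 J.
Step 2 (isochoric): W = 0 (constant volume).
W_total = 9877 + 0 = 9877 J.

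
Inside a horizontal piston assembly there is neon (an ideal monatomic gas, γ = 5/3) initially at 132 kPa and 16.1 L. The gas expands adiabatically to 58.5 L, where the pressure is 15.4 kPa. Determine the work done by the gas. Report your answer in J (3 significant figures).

Adiabatic: W = (P₁V₁ − P₂V₂)/(γ − 1) with γ = 5/3.
P₁V₁ = 2125 J, P₂V₂ = 900.9 J.
W = (2125 − 900.9) / 0.6667 = 1836 J.

W ≈ 1840 J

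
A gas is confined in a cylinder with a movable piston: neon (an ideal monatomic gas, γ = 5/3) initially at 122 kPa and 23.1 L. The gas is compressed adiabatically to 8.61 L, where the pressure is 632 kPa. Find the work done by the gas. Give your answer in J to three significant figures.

Adiabatic: W = (P₁V₁ − P₂V₂)/(γ − 1) with γ = 5/3.
P₁V₁ = 2818 J, P₂V₂ = 5442 J.
W = (2818 − 5442) / 0.6667 = -3935 J.

W ≈ -3930 J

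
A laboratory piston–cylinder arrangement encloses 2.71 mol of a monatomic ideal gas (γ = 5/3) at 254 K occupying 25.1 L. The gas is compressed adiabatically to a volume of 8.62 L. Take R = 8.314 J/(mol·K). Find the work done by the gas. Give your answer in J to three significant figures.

Adiabatic: TV^(γ−1) = const with γ = 5/3.
T₂ = T₁ (V₁/V₂)^(γ−1) = 254 × (25.1/8.62)^0.667 = 254 × 2.039 = 517.9 K.
W_by = nCᵥ(T₁ − T₂) = (2.71)(12.47)(254 − 517.9) = -8920 J.

W ≈ -8920 J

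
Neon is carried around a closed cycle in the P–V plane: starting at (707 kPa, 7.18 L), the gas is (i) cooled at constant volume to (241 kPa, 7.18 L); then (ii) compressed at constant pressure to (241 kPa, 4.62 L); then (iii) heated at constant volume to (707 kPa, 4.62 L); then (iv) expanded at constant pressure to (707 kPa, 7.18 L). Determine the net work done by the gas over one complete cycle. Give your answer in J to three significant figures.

W_net ≈ 1190 J

Constant-volume legs do no work.
W(ii) = (241)(4.62 − 7.18) = -617 J; W(iv) = (707)(7.18 − 4.62) = 1810 J.
W_net = -617 + 1810 = 1193 J (the clockwise enclosed area).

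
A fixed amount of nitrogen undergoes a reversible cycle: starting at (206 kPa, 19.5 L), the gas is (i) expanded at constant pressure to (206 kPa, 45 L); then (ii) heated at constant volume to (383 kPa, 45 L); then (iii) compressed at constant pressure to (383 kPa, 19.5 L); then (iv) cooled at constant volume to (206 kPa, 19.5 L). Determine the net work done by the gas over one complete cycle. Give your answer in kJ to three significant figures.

W_net ≈ -4.51 kJ

Constant-volume legs do no work.
W(i) = (206)(45 − 19.5) = 5253 J; W(iii) = (383)(19.5 − 45) = -9766 J.
W_net = 5253 − 9766 = -4514 J (the counter-clockwise enclosed area).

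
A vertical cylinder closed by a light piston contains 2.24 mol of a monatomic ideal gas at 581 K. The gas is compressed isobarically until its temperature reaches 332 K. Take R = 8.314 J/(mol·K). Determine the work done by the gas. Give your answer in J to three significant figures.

W ≈ -4640 J

Isobaric: W = P ΔV = nR ΔT.
W = (2.24)(8.314)(332 − 581) = -4637 J.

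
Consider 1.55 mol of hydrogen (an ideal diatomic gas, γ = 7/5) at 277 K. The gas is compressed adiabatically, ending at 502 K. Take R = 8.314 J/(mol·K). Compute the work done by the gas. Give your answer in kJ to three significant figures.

W ≈ -7.25 kJ

Adiabatic ⇒ Q = 0, so W_by = −ΔU = nCᵥ(T₁ − T₂).
Cᵥ = 5R/2 = 20.79 J/(mol·K).
W = (1.55)(20.79)(277 − 502) = -7249 J.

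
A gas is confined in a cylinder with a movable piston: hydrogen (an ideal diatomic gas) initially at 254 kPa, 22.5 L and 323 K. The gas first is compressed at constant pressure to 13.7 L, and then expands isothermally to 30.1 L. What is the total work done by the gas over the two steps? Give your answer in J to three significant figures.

Step 1 (isobaric): W = PΔV = (254 kPa)(13.7 − 22.5 L) = -2235 J.
After step 1: P = 254 kPa, V = 13.7 L, T = 196.7 K.
Step 2 (isothermal): W = P₁V₁ ln(V₂/V₁) = (3480) ln(30.1/13.7) = 2739 J.
W_total = -2235 + 2739 = 503.9 J.

W_total ≈ 504 J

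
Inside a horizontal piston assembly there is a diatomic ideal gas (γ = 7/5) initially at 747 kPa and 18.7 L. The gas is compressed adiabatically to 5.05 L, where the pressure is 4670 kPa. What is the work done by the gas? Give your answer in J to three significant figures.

Adiabatic: W = (P₁V₁ − P₂V₂)/(γ − 1) with γ = 7/5.
P₁V₁ = 13969 J, P₂V₂ = 23584 J.
W = (13969 − 23584) / 0.4 = -24037 J.

W ≈ -24000 J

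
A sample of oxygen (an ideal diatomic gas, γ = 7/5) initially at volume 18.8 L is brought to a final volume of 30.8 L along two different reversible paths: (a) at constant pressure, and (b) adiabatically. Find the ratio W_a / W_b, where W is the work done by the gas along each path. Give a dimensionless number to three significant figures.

Path (a) isobaric: W = P₁(V₂ − V₁) → W_a/(P₁V₁) = 0.6383.
Path (b) adiabatic: W = P₁V₁(1 − (V₁/V₂)^(γ−1))/(γ−1) → W_b/(P₁V₁) = 0.448.
W_a / W_b = 0.6383 / 0.448 = 1.425.

W_a / W_b ≈ 1.42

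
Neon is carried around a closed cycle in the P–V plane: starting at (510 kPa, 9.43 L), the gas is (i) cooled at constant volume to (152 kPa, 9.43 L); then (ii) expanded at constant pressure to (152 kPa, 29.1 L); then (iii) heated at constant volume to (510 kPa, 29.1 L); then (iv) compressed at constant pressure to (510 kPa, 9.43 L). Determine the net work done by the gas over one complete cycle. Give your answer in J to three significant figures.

W_net ≈ -7040 J

Constant-volume legs do no work.
W(ii) = (152)(29.1 − 9.43) = 2990 J; W(iv) = (510)(9.43 − 29.1) = -10032 J.
W_net = 2990 − 10032 = -7042 J (the counter-clockwise enclosed area).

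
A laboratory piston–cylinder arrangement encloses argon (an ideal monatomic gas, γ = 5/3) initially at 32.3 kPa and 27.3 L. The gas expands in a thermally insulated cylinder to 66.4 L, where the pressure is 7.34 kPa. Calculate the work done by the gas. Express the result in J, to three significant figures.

W ≈ 592 J

Adiabatic: W = (P₁V₁ − P₂V₂)/(γ − 1) with γ = 5/3.
P₁V₁ = 881.8 J, P₂V₂ = 487.4 J.
W = (881.8 − 487.4) / 0.6667 = 591.6 J.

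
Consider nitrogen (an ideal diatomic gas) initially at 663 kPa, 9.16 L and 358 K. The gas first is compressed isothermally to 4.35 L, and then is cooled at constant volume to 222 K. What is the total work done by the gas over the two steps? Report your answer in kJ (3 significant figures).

Step 1 (isothermal): W = P₁V₁ ln(V₂/V₁) = (6073) ln(4.35/9.16) = -4522 J.
Step 2 (isochoric): W = 0 (constant volume).
W_total = -4522 + 0 = -4522 J.

W_total ≈ -4.52 kJ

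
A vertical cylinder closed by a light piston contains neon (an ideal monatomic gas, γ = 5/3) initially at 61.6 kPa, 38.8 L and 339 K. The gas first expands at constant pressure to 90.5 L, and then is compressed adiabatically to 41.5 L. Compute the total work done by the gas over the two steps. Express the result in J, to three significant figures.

Step 1 (isobaric): W = PΔV = (61.6 kPa)(90.5 − 38.8 L) = 3185 J.
After step 1: P = 61.6 kPa, V = 90.5 L, T = 790.7 K.
Step 2 (adiabatic): W = (P₁V₁ − P₂V₂)/(γ−1) = (5575 − 9375)/0.667 = -5700 J.
W_total = 3185 − 5700 = -2515 J.

W_total ≈ -2520 J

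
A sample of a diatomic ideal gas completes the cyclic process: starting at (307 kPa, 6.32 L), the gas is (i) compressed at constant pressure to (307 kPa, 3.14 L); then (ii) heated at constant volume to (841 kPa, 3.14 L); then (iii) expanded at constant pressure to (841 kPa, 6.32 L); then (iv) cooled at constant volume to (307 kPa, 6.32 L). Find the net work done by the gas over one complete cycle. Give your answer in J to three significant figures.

Constant-volume legs do no work.
W(i) = (307)(3.14 − 6.32) = -976.3 J; W(iii) = (841)(6.32 − 3.14) = 2674 J.
W_net = -976.3 + 2674 = 1698 J (the clockwise enclosed area).

W_net ≈ 1700 J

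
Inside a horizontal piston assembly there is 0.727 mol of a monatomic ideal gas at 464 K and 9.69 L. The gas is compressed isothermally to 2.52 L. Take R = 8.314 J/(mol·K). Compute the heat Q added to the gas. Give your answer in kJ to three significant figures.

Q ≈ -3.78 kJ

Isothermal ⇒ ΔU = 0, so Q = W = nRT ln(V₂/V₁).
Q = (0.727)(8.314)(464) ln(2.52/9.69) = 2805 × -1.347 = -3777 J.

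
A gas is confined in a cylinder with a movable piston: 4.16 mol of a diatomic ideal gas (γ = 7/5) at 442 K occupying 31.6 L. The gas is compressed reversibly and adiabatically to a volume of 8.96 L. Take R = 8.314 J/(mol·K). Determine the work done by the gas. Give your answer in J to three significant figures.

Adiabatic: TV^(γ−1) = const with γ = 7/5.
T₂ = T₁ (V₁/V₂)^(γ−1) = 442 × (31.6/8.96)^0.4 = 442 × 1.656 = 731.8 K.
W_by = nCᵥ(T₁ − T₂) = (4.16)(20.79)(442 − 731.8) = -25055 J.

W ≈ -25100 J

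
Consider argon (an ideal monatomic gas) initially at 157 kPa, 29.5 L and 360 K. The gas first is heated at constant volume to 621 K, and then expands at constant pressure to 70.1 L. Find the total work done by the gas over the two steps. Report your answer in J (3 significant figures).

W_total ≈ 11000 J

Step 1 (isochoric): W = 0 (constant volume).
After step 1: P = 270.8 kPa (V unchanged).
Step 2 (isobaric): W = PΔV = (270.8 kPa)(70.1 − 29.5 L) = 10995 J.
W_total = 0 + 10995 = 10995 J.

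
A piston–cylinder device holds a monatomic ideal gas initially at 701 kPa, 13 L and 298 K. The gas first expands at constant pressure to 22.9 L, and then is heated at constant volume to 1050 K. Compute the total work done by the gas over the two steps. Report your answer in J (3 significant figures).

Step 1 (isobaric): W = PΔV = (701 kPa)(22.9 − 13 L) = 6940 J.
Step 2 (isochoric): W = 0 (constant volume).
W_total = 6940 + 0 = 6940 J.

W_total ≈ 6940 J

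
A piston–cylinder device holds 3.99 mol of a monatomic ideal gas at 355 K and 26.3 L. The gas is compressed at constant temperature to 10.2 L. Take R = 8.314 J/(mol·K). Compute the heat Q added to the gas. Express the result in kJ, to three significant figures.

Q ≈ -11.2 kJ

Isothermal ⇒ ΔU = 0, so Q = W = nRT ln(V₂/V₁).
Q = (3.99)(8.314)(355) ln(10.2/26.3) = 11776 × -0.9472 = -11154 J.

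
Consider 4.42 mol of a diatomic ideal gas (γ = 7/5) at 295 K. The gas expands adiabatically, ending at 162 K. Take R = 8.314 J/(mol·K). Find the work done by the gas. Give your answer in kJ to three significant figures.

Adiabatic ⇒ Q = 0, so W_by = −ΔU = nCᵥ(T₁ − T₂).
Cᵥ = 5R/2 = 20.79 J/(mol·K).
W = (4.42)(20.79)(295 − 162) = 12219 J.

W ≈ 12.2 kJ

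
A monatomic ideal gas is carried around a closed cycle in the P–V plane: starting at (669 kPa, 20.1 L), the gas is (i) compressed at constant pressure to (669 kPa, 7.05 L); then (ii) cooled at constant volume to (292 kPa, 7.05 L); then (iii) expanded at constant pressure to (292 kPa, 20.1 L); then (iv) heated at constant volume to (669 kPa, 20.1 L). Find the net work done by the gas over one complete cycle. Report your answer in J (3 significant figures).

W_net ≈ -4920 J

Constant-volume legs do no work.
W(i) = (669)(7.05 − 20.1) = -8730 J; W(iii) = (292)(20.1 − 7.05) = 3811 J.
W_net = -8730 + 3811 = -4920 J (the counter-clockwise enclosed area).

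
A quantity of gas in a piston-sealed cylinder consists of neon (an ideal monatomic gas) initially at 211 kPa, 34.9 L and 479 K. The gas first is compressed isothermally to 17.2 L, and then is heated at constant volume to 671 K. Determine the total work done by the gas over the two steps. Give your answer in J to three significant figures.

Step 1 (isothermal): W = P₁V₁ ln(V₂/V₁) = (7364) ln(17.2/34.9) = -5211 J.
Step 2 (isochoric): W = 0 (constant volume).
W_total = -5211 + 0 = -5211 J.

W_total ≈ -5210 J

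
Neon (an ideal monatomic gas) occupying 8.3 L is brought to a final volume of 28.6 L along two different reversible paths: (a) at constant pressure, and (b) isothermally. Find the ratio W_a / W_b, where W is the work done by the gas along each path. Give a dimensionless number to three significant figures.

W_a / W_b ≈ 1.98

Path (a) isobaric: W = P₁(V₂ − V₁) → W_a/(P₁V₁) = 2.446.
Path (b) isothermal: W = P₁V₁ ln(V₂/V₁) → W_b/(P₁V₁) = 1.237.
W_a / W_b = 2.446 / 1.237 = 1.977.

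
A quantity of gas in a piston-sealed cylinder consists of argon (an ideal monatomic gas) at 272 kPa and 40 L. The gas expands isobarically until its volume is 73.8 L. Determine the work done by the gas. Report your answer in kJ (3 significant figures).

W ≈ 9.19 kJ

Isobaric: W = P ΔV.
W = (272 kPa)(73.8 − 40 L) = (272)(33.8) = 9194 J.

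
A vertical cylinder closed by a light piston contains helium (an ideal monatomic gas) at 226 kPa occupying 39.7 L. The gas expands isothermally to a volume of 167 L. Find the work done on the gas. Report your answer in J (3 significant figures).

Isothermal: W = nRT ln(V₂/V₁) = P₁V₁ ln(V₂/V₁).
P₁V₁ = (226 kPa)(39.7 L) = 8972 J.
W = 8972 × ln(167/39.7) = 8972 × 1.437
W_by_gas = 12890 J; work on gas = −W_by = -12890 J.

W ≈ -12900 J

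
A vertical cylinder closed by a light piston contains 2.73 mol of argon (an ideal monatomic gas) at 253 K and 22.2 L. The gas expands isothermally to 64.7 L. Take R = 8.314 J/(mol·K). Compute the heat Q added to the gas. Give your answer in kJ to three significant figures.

Isothermal ⇒ ΔU = 0, so Q = W = nRT ln(V₂/V₁).
Q = (2.73)(8.314)(253) ln(64.7/22.2) = 5742 × 1.07 = 6142 J.

Q ≈ 6.14 kJ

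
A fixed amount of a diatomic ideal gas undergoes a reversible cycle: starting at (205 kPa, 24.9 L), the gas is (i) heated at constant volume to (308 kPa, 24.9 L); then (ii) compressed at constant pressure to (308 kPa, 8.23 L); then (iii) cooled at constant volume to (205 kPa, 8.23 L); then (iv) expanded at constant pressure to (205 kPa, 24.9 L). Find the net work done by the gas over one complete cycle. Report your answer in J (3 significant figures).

W_net ≈ -1720 J

Constant-volume legs do no work.
W(ii) = (308)(8.23 − 24.9) = -5134 J; W(iv) = (205)(24.9 − 8.23) = 3417 J.
W_net = -5134 + 3417 = -1717 J (the counter-clockwise enclosed area).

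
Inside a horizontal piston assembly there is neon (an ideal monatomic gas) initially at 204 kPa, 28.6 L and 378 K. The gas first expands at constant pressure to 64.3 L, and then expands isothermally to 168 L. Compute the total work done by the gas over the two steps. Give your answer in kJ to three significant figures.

Step 1 (isobaric): W = PΔV = (204 kPa)(64.3 − 28.6 L) = 7283 J.
After step 1: P = 204 kPa, V = 64.3 L, T = 849.8 K.
Step 2 (isothermal): W = P₁V₁ ln(V₂/V₁) = (13117) ln(168/64.3) = 12598 J.
W_total = 7283 + 12598 = 19881 J.

W_total ≈ 19.9 kJ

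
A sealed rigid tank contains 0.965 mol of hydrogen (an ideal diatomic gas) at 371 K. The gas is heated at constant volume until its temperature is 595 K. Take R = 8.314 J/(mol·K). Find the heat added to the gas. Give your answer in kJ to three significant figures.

Q ≈ 4.49 kJ

Constant volume ⇒ W = 0, so Q = ΔU = nCᵥΔT with Cᵥ = 5R/2 = 20.79 J/(mol·K).
ΔU = (0.965)(20.79)(595 − 371) = 4493 J.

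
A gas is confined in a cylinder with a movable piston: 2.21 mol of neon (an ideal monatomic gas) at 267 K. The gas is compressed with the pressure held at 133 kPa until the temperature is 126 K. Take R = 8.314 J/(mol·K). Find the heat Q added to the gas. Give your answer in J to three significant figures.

Isobaric: W = nRΔT = (2.21)(8.314)(-141) = -2591 J.
ΔU = nCᵥΔT with Cᵥ = 3R/2: ΔU = (2.21)(12.47)(-141) = -3886 J.
Q = ΔU + W = -3886 − 2591 = -6477 J.

Q ≈ -6480 J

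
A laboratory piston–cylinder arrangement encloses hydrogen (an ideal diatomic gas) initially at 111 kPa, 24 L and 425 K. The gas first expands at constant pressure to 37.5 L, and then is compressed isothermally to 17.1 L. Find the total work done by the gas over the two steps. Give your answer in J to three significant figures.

Step 1 (isobaric): W = PΔV = (111 kPa)(37.5 − 24 L) = 1498 J.
After step 1: P = 111 kPa, V = 37.5 L, T = 664.1 K.
Step 2 (isothermal): W = P₁V₁ ln(V₂/V₁) = (4162) ln(17.1/37.5) = -3269 J.
W_total = 1498 − 3269 = -1770 J.

W_total ≈ -1770 J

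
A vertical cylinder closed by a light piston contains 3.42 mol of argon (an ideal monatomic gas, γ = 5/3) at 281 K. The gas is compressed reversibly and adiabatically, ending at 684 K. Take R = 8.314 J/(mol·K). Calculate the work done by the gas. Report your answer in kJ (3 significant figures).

Adiabatic ⇒ Q = 0, so W_by = −ΔU = nCᵥ(T₁ − T₂).
Cᵥ = 3R/2 = 12.47 J/(mol·K).
W = (3.42)(12.47)(281 − 684) = -17188 J.

W ≈ -17.2 kJ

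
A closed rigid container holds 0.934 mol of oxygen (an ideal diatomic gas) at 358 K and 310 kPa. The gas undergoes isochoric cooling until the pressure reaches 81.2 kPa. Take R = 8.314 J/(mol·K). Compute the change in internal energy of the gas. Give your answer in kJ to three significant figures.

ΔU ≈ -5.13 kJ

Constant volume ⇒ W = 0, so Q = ΔU = nCᵥΔT with Cᵥ = 5R/2 = 20.79 J/(mol·K).
At constant V, T₂/T₁ = P₂/P₁ ⇒ ΔT = T₁(P₂/P₁ − 1) = 358·(81.2/310 − 1) = -264.2 K.
ΔU = (0.934)(20.79)(-264.2) = -5129 J.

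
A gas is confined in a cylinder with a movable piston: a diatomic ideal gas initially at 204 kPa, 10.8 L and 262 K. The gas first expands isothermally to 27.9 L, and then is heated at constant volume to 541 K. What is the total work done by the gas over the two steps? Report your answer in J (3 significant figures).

Step 1 (isothermal): W = P₁V₁ ln(V₂/V₁) = (2203) ln(27.9/10.8) = 2091 J.
Step 2 (isochoric): W = 0 (constant volume).
W_total = 2091 + 0 = 2091 J.

W_total ≈ 2090 J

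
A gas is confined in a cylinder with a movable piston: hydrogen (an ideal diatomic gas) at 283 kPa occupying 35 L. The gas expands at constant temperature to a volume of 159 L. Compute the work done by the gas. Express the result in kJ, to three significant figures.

W ≈ 15.0 kJ

Isothermal: W = nRT ln(V₂/V₁) = P₁V₁ ln(V₂/V₁).
P₁V₁ = (283 kPa)(35 L) = 9905 J.
W = 9905 × ln(159/35) = 9905 × 1.514
W_by_gas = 14992 J.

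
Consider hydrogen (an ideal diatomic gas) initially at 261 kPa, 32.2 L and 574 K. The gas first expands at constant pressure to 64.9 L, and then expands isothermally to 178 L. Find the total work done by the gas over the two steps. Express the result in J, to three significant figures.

W_total ≈ 25600 J

Step 1 (isobaric): W = PΔV = (261 kPa)(64.9 − 32.2 L) = 8535 J.
After step 1: P = 261 kPa, V = 64.9 L, T = 1157 K.
Step 2 (isothermal): W = P₁V₁ ln(V₂/V₁) = (16939) ln(178/64.9) = 17090 J.
W_total = 8535 + 17090 = 25625 J.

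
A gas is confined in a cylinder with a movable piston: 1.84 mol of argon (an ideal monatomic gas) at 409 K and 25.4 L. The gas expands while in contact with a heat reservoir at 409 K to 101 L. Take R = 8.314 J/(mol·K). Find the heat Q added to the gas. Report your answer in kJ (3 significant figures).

Q ≈ 8.64 kJ

Isothermal ⇒ ΔU = 0, so Q = W = nRT ln(V₂/V₁).
Q = (1.84)(8.314)(409) ln(101/25.4) = 6257 × 1.38 = 8637 J.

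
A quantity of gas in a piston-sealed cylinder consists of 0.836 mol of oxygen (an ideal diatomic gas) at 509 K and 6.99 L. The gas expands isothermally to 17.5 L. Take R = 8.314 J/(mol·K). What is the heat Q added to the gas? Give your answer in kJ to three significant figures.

Q ≈ 3.25 kJ

Isothermal ⇒ ΔU = 0, so Q = W = nRT ln(V₂/V₁).
Q = (0.836)(8.314)(509) ln(17.5/6.99) = 3538 × 0.9177 = 3247 J.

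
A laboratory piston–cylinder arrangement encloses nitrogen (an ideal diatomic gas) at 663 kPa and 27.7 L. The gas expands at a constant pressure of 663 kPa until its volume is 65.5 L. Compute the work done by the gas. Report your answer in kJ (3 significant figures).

Isobaric: W = P ΔV.
W = (663 kPa)(65.5 − 27.7 L) = (663)(37.8) = 25061 J.

W ≈ 25.1 kJ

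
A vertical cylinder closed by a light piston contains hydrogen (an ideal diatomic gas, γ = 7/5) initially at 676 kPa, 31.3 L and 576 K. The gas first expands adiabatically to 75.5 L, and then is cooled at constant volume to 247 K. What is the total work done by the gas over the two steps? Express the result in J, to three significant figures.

Step 1 (adiabatic): W = (P₁V₁ − P₂V₂)/(γ−1) = (21159 − 14878)/0.4 = 15703 J.
Step 2 (isochoric): W = 0 (constant volume).
W_total = 15703 + 0 = 15703 J.

W_total ≈ 15700 J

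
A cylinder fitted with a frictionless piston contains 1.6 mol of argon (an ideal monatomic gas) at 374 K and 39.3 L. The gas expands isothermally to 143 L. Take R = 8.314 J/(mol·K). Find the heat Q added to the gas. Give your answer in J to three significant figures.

Q ≈ 6430 J

Isothermal ⇒ ΔU = 0, so Q = W = nRT ln(V₂/V₁).
Q = (1.6)(8.314)(374) ln(143/39.3) = 4975 × 1.292 = 6426 J.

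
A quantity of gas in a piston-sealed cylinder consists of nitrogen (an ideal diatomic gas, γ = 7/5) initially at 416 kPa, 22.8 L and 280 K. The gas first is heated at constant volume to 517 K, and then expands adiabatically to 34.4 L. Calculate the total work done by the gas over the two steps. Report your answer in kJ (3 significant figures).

Step 1 (isochoric): W = 0 (constant volume).
After step 1: P = 768.1 kPa (V unchanged).
Step 2 (adiabatic): W = (P₁V₁ − P₂V₂)/(γ−1) = (17513 − 14856)/0.4 = 6642 J.
W_total = 0 + 6642 = 6642 J.

W_total ≈ 6.64 kJ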